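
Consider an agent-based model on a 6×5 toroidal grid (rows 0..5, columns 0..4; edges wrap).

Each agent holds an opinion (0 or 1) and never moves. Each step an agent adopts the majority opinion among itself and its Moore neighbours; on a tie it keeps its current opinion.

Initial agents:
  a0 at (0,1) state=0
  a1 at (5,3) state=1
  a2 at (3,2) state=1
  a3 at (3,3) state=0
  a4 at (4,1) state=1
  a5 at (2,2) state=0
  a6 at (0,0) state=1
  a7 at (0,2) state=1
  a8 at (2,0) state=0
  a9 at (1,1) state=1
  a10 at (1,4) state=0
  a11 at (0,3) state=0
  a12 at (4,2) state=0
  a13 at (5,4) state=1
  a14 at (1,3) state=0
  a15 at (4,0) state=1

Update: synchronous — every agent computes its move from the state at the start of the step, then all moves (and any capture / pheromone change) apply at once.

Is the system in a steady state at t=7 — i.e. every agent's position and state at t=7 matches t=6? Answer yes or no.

yes

t=1: a0@(0,1):1 a1@(5,3):1 a2@(3,2):0 a3@(3,3):0 a4@(4,1):1 a5@(2,2):0 a6@(0,0):1 a7@(0,2):1 a8@(2,0):0 a9@(1,1):1 a10@(1,4):0 a11@(0,3):0 a12@(4,2):1 a13@(5,4):1 a14@(1,3):0 a15@(4,0):1
t=2: (unchanged — steady state)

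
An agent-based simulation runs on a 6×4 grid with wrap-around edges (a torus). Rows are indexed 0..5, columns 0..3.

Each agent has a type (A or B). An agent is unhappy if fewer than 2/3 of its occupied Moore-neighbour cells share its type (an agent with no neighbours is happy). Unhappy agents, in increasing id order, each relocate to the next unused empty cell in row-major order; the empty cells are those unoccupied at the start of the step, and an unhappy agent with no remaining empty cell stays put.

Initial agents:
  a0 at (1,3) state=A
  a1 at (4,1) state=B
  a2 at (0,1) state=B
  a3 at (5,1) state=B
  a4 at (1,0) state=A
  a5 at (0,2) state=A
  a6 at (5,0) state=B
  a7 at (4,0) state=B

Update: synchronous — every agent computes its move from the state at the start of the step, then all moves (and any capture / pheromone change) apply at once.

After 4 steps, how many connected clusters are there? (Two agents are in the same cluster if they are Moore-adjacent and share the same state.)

2

t=1: a0@(1,3):A a1@(4,1):B a2@(0,0):B a3@(5,1):B a4@(0,3):A a5@(1,1):A a6@(5,0):B a7@(4,0):B
t=2: a0@(0,1):A a1@(4,1):B a2@(0,2):B a3@(5,1):B a4@(1,0):A a5@(1,2):A a6@(5,0):B a7@(4,0):B
t=3: a0@(0,0):A a1@(4,1):B a2@(0,3):B a3@(5,1):B a4@(1,0):A a5@(1,1):A a6@(5,0):B a7@(4,0):B
t=4: a0@(0,1):A a1@(4,1):B a2@(0,2):B a3@(5,1):B a4@(1,0):A a5@(1,1):A a6@(5,0):B a7@(4,0):B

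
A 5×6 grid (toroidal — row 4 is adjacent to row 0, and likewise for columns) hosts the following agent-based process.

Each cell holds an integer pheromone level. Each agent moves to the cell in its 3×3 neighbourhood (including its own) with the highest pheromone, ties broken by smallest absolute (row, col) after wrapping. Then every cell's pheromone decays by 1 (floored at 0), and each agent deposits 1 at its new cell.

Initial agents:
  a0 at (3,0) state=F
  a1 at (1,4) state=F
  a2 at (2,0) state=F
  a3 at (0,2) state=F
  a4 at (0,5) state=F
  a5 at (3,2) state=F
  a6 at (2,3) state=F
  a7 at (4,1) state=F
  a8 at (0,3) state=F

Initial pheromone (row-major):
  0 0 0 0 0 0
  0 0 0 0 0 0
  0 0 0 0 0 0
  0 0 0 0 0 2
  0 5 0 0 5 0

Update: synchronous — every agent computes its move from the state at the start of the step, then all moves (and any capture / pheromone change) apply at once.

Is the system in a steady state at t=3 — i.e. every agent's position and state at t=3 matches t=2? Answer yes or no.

no

t=1: a0@(4,1) a1@(0,3) a2@(3,5) a3@(4,1) a4@(4,4) a5@(4,1) a6@(1,2) a7@(4,1) a8@(4,4) | pheromone: 0 0 0 1 0 0 / 0 0 1 0 0 0 / 0 0 0 0 0 0 / 0 0 0 0 0 2 / 0 8 0 0 6 0
t=2: a0@(4,1) a1@(4,4) a2@(4,4) a3@(4,1) a4@(4,4) a5@(4,1) a6@(0,3) a7@(4,1) a8@(4,4) | pheromone: 0 0 0 1 0 0 / 0 0 0 0 0 0 / 0 0 0 0 0 0 / 0 0 0 0 0 1 / 0 11 0 0 9 0
t=3: a0@(4,1) a1@(4,4) a2@(4,4) a3@(4,1) a4@(4,4) a5@(4,1) a6@(4,4) a7@(4,1) a8@(4,4) | pheromone: 0 0 0 0 0 0 / 0 0 0 0 0 0 / 0 0 0 0 0 0 / 0 0 0 0 0 0 / 0 14 0 0 13 0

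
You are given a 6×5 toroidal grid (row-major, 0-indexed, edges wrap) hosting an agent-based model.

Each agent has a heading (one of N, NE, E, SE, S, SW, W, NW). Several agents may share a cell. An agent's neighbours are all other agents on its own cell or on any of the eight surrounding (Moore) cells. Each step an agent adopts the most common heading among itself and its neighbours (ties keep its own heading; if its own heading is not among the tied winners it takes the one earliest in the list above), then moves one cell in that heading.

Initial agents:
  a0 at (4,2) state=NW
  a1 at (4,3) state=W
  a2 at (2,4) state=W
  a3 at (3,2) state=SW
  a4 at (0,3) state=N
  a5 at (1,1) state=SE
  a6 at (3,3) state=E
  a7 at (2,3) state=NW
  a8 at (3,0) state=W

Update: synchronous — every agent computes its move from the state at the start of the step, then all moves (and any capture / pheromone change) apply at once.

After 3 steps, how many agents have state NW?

4

t=1: a0@(3,1):NW a1@(4,2):W a2@(2,3):W a3@(2,1):NW a4@(5,3):N a5@(2,2):SE a6@(3,2):W a7@(1,2):NW a8@(3,4):W
t=2: a0@(2,0):NW a1@(4,1):W a2@(2,2):W a3@(1,0):NW a4@(4,3):N a5@(1,1):NW a6@(3,1):W a7@(0,1):NW a8@(3,3):W
t=3: a0@(1,4):NW a1@(4,0):W a2@(2,1):W a3@(0,4):NW a4@(3,3):N a5@(0,0):NW a6@(3,0):W a7@(5,0):NW a8@(3,2):W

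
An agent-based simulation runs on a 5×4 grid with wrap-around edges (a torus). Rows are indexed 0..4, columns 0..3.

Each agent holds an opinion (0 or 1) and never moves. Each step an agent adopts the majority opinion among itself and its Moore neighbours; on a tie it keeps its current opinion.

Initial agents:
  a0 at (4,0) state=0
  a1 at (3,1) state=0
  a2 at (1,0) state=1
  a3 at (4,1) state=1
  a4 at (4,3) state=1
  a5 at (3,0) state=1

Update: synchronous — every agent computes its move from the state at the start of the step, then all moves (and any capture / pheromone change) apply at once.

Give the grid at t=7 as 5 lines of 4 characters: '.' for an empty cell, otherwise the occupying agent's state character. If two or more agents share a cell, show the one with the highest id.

....
1...
....
11..
11.1

t=1: a0@(4,0):1 a1@(3,1):0 a2@(1,0):1 a3@(4,1):1 a4@(4,3):1 a5@(3,0):1
t=2: a0@(4,0):1 a1@(3,1):1 a2@(1,0):1 a3@(4,1):1 a4@(4,3):1 a5@(3,0):1
t=3: (unchanged — steady state)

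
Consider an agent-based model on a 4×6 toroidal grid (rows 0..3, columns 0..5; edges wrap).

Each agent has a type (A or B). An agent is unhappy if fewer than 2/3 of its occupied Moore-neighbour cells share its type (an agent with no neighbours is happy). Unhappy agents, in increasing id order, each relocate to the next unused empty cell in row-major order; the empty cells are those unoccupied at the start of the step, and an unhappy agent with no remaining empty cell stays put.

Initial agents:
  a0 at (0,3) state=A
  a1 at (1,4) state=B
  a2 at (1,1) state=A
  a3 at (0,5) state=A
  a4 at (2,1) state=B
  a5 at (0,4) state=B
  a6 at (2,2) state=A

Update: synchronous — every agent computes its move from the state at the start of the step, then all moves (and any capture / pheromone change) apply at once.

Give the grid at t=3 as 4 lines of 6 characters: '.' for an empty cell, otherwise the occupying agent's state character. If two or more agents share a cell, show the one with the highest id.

t=1: a0@(0,0):A a1@(0,1):B a2@(0,2):A a3@(1,0):A a4@(1,2):B a5@(1,3):B a6@(1,5):A
t=2: a0@(0,0):A a1@(0,3):B a2@(0,4):A a3@(1,0):A a4@(1,2):B a5@(0,5):B a6@(1,5):A
t=3: a0@(0,0):A a1@(0,1):B a2@(0,2):A a3@(1,0):A a4@(1,2):B a5@(1,1):B a6@(1,5):A

ABA...
ABB..A
......
......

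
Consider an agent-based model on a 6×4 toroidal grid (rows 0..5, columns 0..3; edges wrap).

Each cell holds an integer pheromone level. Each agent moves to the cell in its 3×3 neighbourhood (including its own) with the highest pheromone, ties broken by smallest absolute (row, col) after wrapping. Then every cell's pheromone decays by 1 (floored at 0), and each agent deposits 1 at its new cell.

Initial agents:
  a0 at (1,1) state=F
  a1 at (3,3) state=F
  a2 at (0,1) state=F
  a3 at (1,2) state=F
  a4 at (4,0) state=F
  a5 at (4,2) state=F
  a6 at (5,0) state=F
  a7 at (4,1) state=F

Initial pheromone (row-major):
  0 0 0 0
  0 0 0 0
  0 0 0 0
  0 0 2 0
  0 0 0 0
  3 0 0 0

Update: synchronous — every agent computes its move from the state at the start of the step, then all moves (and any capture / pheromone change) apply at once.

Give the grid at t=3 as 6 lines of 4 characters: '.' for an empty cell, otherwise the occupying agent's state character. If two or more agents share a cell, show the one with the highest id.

....
....
....
..F.
....
F...

t=1: a0@(0,0) a1@(3,2) a2@(5,0) a3@(0,1) a4@(5,0) a5@(3,2) a6@(5,0) a7@(5,0) | pheromone: 1 1 0 0 / 0 0 0 0 / 0 0 0 0 / 0 0 3 0 / 0 0 0 0 / 6 0 0 0
t=2: a0@(5,0) a1@(3,2) a2@(5,0) a3@(5,0) a4@(5,0) a5@(3,2) a6@(5,0) a7@(5,0) | pheromone: 0 0 0 0 / 0 0 0 0 / 0 0 0 0 / 0 0 4 0 / 0 0 0 0 / 11 0 0 0
t=3: a0@(5,0) a1@(3,2) a2@(5,0) a3@(5,0) a4@(5,0) a5@(3,2) a6@(5,0) a7@(5,0) | pheromone: 0 0 0 0 / 0 0 0 0 / 0 0 0 0 / 0 0 5 0 / 0 0 0 0 / 16 0 0 0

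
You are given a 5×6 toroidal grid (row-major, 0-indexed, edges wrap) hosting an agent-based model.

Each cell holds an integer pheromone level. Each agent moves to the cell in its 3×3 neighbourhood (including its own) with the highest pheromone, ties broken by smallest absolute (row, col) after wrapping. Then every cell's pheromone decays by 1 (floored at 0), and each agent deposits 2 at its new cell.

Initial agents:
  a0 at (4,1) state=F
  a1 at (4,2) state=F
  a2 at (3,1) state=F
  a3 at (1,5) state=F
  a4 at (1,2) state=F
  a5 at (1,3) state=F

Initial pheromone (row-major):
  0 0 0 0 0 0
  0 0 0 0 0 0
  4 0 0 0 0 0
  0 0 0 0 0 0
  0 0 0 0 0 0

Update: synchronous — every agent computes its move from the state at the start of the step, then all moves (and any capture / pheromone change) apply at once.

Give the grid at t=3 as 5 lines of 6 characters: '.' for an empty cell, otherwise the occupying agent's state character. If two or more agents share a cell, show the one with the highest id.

t=1: a0@(0,0) a1@(0,1) a2@(2,0) a3@(2,0) a4@(0,1) a5@(0,2) | pheromone: 2 4 2 0 0 0 / 0 0 0 0 0 0 / 7 0 0 0 0 0 / 0 0 0 0 0 0 / 0 0 0 0 0 0
t=2: a0@(0,1) a1@(0,1) a2@(2,0) a3@(2,0) a4@(0,1) a5@(0,1) | pheromone: 1 11 1 0 0 0 / 0 0 0 0 0 0 / 10 0 0 0 0 0 / 0 0 0 0 0 0 / 0 0 0 0 0 0
t=3: a0@(0,1) a1@(0,1) a2@(2,0) a3@(2,0) a4@(0,1) a5@(0,1) | pheromone: 0 18 0 0 0 0 / 0 0 0 0 0 0 / 13 0 0 0 0 0 / 0 0 0 0 0 0 / 0 0 0 0 0 0

.F....
......
F.....
......
......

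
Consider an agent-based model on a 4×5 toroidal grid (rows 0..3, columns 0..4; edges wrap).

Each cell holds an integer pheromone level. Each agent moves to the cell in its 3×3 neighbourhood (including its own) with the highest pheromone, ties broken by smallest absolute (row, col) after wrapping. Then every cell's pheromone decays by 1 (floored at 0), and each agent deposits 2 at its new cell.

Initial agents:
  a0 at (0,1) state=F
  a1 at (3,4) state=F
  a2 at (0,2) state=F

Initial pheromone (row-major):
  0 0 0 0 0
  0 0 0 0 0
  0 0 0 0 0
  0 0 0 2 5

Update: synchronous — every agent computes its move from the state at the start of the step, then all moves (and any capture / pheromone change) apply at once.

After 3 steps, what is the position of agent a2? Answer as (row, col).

t=1: a0@(0,0) a1@(3,4) a2@(3,3) | pheromone: 2 0 0 0 0 / 0 0 0 0 0 / 0 0 0 0 0 / 0 0 0 3 6
t=2: a0@(3,4) a1@(3,4) a2@(3,4) | pheromone: 1 0 0 0 0 / 0 0 0 0 0 / 0 0 0 0 0 / 0 0 0 2 11
t=3: a0@(3,4) a1@(3,4) a2@(3,4) | pheromone: 0 0 0 0 0 / 0 0 0 0 0 / 0 0 0 0 0 / 0 0 0 1 16

(3, 4)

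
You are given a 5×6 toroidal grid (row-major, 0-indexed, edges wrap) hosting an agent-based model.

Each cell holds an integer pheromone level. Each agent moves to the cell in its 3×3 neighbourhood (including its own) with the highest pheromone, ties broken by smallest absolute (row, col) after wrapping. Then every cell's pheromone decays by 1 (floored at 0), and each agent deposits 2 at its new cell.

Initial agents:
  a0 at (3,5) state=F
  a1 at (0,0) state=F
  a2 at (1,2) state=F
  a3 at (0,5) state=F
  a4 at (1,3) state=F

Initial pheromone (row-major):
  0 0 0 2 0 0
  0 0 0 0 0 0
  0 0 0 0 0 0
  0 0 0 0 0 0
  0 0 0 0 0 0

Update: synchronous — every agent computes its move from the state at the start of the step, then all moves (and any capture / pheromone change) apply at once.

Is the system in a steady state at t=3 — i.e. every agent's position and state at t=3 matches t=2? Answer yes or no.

yes

t=1: a0@(2,0) a1@(0,0) a2@(0,3) a3@(0,0) a4@(0,3) | pheromone: 4 0 0 5 0 0 / 0 0 0 0 0 0 / 2 0 0 0 0 0 / 0 0 0 0 0 0 / 0 0 0 0 0 0
t=2: a0@(2,0) a1@(0,0) a2@(0,3) a3@(0,0) a4@(0,3) | pheromone: 7 0 0 8 0 0 / 0 0 0 0 0 0 / 3 0 0 0 0 0 / 0 0 0 0 0 0 / 0 0 0 0 0 0
t=3: a0@(2,0) a1@(0,0) a2@(0,3) a3@(0,0) a4@(0,3) | pheromone: 10 0 0 11 0 0 / 0 0 0 0 0 0 / 4 0 0 0 0 0 / 0 0 0 0 0 0 / 0 0 0 0 0 0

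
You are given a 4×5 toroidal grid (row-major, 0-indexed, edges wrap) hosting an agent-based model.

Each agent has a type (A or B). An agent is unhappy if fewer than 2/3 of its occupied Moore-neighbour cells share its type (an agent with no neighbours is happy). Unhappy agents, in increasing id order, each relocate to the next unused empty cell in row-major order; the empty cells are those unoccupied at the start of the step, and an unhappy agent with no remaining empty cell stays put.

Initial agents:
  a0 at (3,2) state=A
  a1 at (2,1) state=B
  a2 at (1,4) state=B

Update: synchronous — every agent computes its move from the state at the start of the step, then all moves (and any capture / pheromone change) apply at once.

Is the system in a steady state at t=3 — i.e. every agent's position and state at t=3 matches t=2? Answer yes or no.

t=1: a0@(0,0):A a1@(0,1):B a2@(1,4):B
t=2: a0@(0,2):A a1@(0,3):B a2@(0,4):B
t=3: a0@(0,0):A a1@(0,1):B a2@(0,4):B

no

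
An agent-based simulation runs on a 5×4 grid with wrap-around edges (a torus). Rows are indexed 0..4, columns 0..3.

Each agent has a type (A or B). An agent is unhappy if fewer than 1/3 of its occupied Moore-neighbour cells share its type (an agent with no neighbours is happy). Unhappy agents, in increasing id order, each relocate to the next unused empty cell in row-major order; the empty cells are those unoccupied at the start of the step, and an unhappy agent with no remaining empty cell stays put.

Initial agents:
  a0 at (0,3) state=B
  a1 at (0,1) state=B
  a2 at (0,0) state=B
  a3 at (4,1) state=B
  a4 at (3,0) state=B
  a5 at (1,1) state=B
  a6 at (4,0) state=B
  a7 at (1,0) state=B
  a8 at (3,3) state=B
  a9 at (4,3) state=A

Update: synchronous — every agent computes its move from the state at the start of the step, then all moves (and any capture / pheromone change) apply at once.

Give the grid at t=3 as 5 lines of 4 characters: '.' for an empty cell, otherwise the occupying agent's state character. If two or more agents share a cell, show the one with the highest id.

BBAB
BB..
....
B..B
BB..

t=1: a0@(0,3):B a1@(0,1):B a2@(0,0):B a3@(4,1):B a4@(3,0):B a5@(1,1):B a6@(4,0):B a7@(1,0):B a8@(3,3):B a9@(0,2):A
t=2: a0@(0,3):B a1@(0,1):B a2@(0,0):B a3@(4,1):B a4@(3,0):B a5@(1,1):B a6@(4,0):B a7@(1,0):B a8@(3,3):B a9@(1,2):A
t=3: a0@(0,3):B a1@(0,1):B a2@(0,0):B a3@(4,1):B a4@(3,0):B a5@(1,1):B a6@(4,0):B a7@(1,0):B a8@(3,3):B a9@(0,2):A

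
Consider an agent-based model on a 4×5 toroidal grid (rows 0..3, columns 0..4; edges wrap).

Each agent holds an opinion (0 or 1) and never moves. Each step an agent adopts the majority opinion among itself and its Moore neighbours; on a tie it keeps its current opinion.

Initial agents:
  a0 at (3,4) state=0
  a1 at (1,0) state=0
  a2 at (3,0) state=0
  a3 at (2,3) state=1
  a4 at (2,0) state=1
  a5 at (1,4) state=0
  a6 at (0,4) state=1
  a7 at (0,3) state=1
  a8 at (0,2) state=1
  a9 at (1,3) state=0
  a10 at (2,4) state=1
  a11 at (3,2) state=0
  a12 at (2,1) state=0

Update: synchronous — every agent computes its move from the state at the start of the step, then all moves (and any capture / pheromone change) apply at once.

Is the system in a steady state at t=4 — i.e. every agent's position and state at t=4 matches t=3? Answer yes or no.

no

t=1: a0@(3,4):1 a1@(1,0):0 a2@(3,0):0 a3@(2,3):0 a4@(2,0):0 a5@(1,4):1 a6@(0,4):0 a7@(0,3):0 a8@(0,2):1 a9@(1,3):1 a10@(2,4):0 a11@(3,2):1 a12@(2,1):0
t=2: a0@(3,4):0 a1@(1,0):0 a2@(3,0):0 a3@(2,3):1 a4@(2,0):0 a5@(1,4):0 a6@(0,4):0 a7@(0,3):1 a8@(0,2):1 a9@(1,3):0 a10@(2,4):0 a11@(3,2):0 a12@(2,1):0
t=3: a0@(3,4):0 a1@(1,0):0 a2@(3,0):0 a3@(2,3):0 a4@(2,0):0 a5@(1,4):0 a6@(0,4):0 a7@(0,3):0 a8@(0,2):1 a9@(1,3):0 a10@(2,4):0 a11@(3,2):1 a12@(2,1):0
t=4: a0@(3,4):0 a1@(1,0):0 a2@(3,0):0 a3@(2,3):0 a4@(2,0):0 a5@(1,4):0 a6@(0,4):0 a7@(0,3):0 a8@(0,2):1 a9@(1,3):0 a10@(2,4):0 a11@(3,2):0 a12@(2,1):0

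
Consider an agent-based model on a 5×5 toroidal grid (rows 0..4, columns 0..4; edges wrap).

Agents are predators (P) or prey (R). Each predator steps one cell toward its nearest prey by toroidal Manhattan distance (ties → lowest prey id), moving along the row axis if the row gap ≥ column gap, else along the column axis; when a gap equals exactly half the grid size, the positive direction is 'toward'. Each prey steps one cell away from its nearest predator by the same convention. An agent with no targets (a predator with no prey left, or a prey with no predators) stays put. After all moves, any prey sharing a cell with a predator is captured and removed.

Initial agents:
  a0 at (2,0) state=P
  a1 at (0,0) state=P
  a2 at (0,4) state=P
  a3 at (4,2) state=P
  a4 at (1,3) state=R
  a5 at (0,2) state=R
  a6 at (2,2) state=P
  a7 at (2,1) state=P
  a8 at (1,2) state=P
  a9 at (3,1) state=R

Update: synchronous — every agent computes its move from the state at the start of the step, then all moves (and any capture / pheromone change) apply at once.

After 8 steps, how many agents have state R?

t=1: a0@(3,0):P a1@(0,1):P a2@(1,4):P a3@(0,2):P a6@(1,2):P a7@(3,1):P a8@(1,3):P a9@(4,1):R
t=2: a0@(4,0):P a1@(4,1):P a2@(0,4):P a3@(4,2):P a6@(0,2):P a7@(4,1):P a8@(0,3):P a9@(3,1):R
t=3: a0@(3,0):P a1@(3,1):P a2@(4,4):P a3@(3,2):P a6@(4,2):P a7@(3,1):P a8@(4,3):P a9@(2,1):R
t=4: a0@(2,0):P a1@(2,1):P a2@(3,4):P a3@(2,2):P a6@(3,2):P a7@(2,1):P a8@(3,3):P a9@(1,1):R
t=5: a0@(1,0):P a1@(1,1):P a2@(2,4):P a3@(1,2):P a6@(2,2):P a7@(1,1):P a8@(2,3):P a9@(0,1):R
t=6: a0@(0,0):P a1@(0,1):P a2@(1,4):P a3@(0,2):P a6@(1,2):P a7@(0,1):P a8@(1,3):P a9@(4,1):R
t=7: a0@(4,0):P a1@(4,1):P a2@(0,4):P a3@(4,2):P a6@(0,2):P a7@(4,1):P a8@(0,3):P a9@(3,1):R
t=8: a0@(3,0):P a1@(3,1):P a2@(4,4):P a3@(3,2):P a6@(4,2):P a7@(3,1):P a8@(4,3):P a9@(2,1):R

1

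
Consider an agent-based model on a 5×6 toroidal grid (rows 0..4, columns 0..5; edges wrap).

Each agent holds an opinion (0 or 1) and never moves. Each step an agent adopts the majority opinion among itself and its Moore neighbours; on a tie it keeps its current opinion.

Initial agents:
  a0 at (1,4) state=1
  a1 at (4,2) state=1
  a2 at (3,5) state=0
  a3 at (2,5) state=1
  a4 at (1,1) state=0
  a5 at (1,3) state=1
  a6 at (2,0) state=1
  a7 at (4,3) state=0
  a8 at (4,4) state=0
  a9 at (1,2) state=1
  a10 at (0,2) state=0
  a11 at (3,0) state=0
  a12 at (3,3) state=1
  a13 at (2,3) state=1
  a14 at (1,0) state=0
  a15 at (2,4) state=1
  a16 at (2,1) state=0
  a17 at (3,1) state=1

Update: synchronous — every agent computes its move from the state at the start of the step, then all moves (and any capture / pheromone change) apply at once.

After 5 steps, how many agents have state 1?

6

t=1: a0@(1,4):1 a1@(4,2):1 a2@(3,5):0 a3@(2,5):1 a4@(1,1):0 a5@(1,3):1 a6@(2,0):0 a7@(4,3):0 a8@(4,4):0 a9@(1,2):1 a10@(0,2):0 a11@(3,0):0 a12@(3,3):1 a13@(2,3):1 a14@(1,0):0 a15@(2,4):1 a16@(2,1):0 a17@(3,1):1
t=2: a0@(1,4):1 a1@(4,2):1 a2@(3,5):0 a3@(2,5):0 a4@(1,1):0 a5@(1,3):1 a6@(2,0):0 a7@(4,3):0 a8@(4,4):0 a9@(1,2):1 a10@(0,2):0 a11@(3,0):0 a12@(3,3):1 a13@(2,3):1 a14@(1,0):0 a15@(2,4):1 a16@(2,1):0 a17@(3,1):0
t=3: a0@(1,4):1 a1@(4,2):0 a2@(3,5):0 a3@(2,5):0 a4@(1,1):0 a5@(1,3):1 a6@(2,0):0 a7@(4,3):0 a8@(4,4):0 a9@(1,2):1 a10@(0,2):0 a11@(3,0):0 a12@(3,3):1 a13@(2,3):1 a14@(1,0):0 a15@(2,4):1 a16@(2,1):0 a17@(3,1):0
t=4: (unchanged — steady state)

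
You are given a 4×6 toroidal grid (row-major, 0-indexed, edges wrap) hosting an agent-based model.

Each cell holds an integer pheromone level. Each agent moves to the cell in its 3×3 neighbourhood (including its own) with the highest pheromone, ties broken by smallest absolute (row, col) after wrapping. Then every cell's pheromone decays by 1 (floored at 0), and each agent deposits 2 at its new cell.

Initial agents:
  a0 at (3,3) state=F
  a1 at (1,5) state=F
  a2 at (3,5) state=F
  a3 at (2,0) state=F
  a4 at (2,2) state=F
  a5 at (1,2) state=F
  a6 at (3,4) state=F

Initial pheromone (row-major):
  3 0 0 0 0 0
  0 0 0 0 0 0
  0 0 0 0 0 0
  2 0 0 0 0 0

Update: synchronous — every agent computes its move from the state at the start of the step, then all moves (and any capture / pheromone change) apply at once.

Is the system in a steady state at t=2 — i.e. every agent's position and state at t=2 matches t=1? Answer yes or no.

t=1: a0@(0,2) a1@(0,0) a2@(0,0) a3@(3,0) a4@(1,1) a5@(0,1) a6@(0,3) | pheromone: 6 2 2 2 0 0 / 0 2 0 0 0 0 / 0 0 0 0 0 0 / 3 0 0 0 0 0
t=2: a0@(0,1) a1@(0,0) a2@(0,0) a3@(0,0) a4@(0,0) a5@(0,0) a6@(0,2) | pheromone: 15 3 3 1 0 0 / 0 1 0 0 0 0 / 0 0 0 0 0 0 / 2 0 0 0 0 0

no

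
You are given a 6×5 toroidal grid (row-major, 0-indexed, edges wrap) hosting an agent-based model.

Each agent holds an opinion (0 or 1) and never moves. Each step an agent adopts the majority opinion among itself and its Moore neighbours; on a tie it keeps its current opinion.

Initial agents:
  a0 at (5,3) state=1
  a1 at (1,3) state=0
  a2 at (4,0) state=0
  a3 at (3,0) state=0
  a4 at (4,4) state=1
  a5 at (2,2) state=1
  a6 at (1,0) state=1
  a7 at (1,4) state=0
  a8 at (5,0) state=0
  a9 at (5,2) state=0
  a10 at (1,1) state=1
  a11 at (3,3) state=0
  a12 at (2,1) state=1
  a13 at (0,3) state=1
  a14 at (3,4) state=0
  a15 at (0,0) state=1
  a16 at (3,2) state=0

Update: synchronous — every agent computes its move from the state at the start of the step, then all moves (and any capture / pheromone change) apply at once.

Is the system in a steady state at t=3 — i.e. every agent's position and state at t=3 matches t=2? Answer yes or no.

no

t=1: a0@(5,3):1 a1@(1,3):0 a2@(4,0):0 a3@(3,0):0 a4@(4,4):0 a5@(2,2):1 a6@(1,0):1 a7@(1,4):1 a8@(5,0):0 a9@(5,2):1 a10@(1,1):1 a11@(3,3):0 a12@(2,1):1 a13@(0,3):0 a14@(3,4):0 a15@(0,0):1 a16@(3,2):0
t=2: a0@(5,3):1 a1@(1,3):0 a2@(4,0):0 a3@(3,0):0 a4@(4,4):0 a5@(2,2):1 a6@(1,0):1 a7@(1,4):1 a8@(5,0):0 a9@(5,2):1 a10@(1,1):1 a11@(3,3):0 a12@(2,1):1 a13@(0,3):1 a14@(3,4):0 a15@(0,0):1 a16@(3,2):0
t=3: a0@(5,3):1 a1@(1,3):1 a2@(4,0):0 a3@(3,0):0 a4@(4,4):0 a5@(2,2):1 a6@(1,0):1 a7@(1,4):1 a8@(5,0):0 a9@(5,2):1 a10@(1,1):1 a11@(3,3):0 a12@(2,1):1 a13@(0,3):1 a14@(3,4):0 a15@(0,0):1 a16@(3,2):0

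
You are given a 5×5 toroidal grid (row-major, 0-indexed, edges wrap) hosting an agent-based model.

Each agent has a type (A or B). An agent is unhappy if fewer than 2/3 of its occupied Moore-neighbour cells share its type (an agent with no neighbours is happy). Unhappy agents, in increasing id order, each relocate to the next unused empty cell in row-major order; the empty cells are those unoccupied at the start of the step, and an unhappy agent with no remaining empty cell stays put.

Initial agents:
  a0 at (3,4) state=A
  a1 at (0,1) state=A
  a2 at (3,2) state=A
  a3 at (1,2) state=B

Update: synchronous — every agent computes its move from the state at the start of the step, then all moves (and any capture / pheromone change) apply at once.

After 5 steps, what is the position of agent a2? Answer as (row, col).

t=1: a0@(3,4):A a1@(0,0):A a2@(3,2):A a3@(0,2):B
t=2: (unchanged — steady state)

(3, 2)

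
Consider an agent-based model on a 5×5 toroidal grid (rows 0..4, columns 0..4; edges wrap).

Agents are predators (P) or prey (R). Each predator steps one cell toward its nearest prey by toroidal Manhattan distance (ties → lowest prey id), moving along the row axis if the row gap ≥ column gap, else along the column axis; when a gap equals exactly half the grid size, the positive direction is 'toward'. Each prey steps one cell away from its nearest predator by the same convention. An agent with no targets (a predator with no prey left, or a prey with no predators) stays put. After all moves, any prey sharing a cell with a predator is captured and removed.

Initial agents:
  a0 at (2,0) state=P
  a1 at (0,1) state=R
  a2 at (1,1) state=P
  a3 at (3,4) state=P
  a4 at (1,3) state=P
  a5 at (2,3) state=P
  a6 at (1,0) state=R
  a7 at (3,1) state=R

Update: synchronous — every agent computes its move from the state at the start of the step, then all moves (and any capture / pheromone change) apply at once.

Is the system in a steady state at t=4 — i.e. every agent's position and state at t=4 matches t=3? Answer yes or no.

no

t=1: a0@(1,0):P a1@(4,1):R a2@(0,1):P a3@(3,0):P a4@(1,4):P a5@(2,4):P a6@(0,0):R a7@(4,1):R
t=2: a0@(0,0):P a1@(3,1):R a2@(4,1):P a3@(4,0):P a4@(0,4):P a5@(1,4):P a7@(3,1):R
t=3: a0@(4,0):P a1@(2,1):R a2@(3,1):P a3@(3,0):P a4@(4,4):P a5@(2,4):P a7@(2,1):R
t=4: a0@(3,0):P a1@(1,1):R a2@(2,1):P a3@(2,0):P a4@(3,4):P a5@(2,0):P a7@(1,1):R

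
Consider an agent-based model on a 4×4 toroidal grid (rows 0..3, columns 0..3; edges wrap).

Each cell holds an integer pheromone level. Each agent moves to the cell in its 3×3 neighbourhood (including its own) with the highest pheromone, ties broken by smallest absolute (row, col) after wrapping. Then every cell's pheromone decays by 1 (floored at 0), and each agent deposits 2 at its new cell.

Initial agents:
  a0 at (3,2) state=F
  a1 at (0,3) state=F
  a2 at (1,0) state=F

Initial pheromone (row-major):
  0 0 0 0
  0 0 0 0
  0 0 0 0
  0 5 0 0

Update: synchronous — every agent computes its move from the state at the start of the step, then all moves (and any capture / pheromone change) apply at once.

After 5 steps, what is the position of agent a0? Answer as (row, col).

t=1: a0@(3,1) a1@(0,0) a2@(0,0) | pheromone: 4 0 0 0 / 0 0 0 0 / 0 0 0 0 / 0 6 0 0
t=2: a0@(3,1) a1@(3,1) a2@(3,1) | pheromone: 3 0 0 0 / 0 0 0 0 / 0 0 0 0 / 0 11 0 0
t=3: a0@(3,1) a1@(3,1) a2@(3,1) | pheromone: 2 0 0 0 / 0 0 0 0 / 0 0 0 0 / 0 16 0 0
t=4: a0@(3,1) a1@(3,1) a2@(3,1) | pheromone: 1 0 0 0 / 0 0 0 0 / 0 0 0 0 / 0 21 0 0
t=5: a0@(3,1) a1@(3,1) a2@(3,1) | pheromone: 0 0 0 0 / 0 0 0 0 / 0 0 0 0 / 0 26 0 0

(3, 1)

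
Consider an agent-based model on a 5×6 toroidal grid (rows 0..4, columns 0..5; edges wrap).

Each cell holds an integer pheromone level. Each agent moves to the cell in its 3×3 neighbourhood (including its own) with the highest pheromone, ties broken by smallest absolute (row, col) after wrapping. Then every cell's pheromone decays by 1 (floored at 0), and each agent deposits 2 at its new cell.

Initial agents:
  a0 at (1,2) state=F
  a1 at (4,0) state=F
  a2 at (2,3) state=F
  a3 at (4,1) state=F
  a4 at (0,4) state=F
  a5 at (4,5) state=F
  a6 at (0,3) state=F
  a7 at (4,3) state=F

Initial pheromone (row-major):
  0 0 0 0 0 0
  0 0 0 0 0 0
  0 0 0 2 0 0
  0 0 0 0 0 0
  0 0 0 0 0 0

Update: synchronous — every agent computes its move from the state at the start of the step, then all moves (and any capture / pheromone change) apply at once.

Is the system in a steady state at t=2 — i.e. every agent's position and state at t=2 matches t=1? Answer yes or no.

t=1: a0@(2,3) a1@(0,0) a2@(2,3) a3@(0,0) a4@(0,3) a5@(0,0) a6@(0,2) a7@(0,2) | pheromone: 6 0 4 2 0 0 / 0 0 0 0 0 0 / 0 0 0 5 0 0 / 0 0 0 0 0 0 / 0 0 0 0 0 0
t=2: a0@(2,3) a1@(0,0) a2@(2,3) a3@(0,0) a4@(0,2) a5@(0,0) a6@(0,2) a7@(0,2) | pheromone: 11 0 9 1 0 0 / 0 0 0 0 0 0 / 0 0 0 8 0 0 / 0 0 0 0 0 0 / 0 0 0 0 0 0

no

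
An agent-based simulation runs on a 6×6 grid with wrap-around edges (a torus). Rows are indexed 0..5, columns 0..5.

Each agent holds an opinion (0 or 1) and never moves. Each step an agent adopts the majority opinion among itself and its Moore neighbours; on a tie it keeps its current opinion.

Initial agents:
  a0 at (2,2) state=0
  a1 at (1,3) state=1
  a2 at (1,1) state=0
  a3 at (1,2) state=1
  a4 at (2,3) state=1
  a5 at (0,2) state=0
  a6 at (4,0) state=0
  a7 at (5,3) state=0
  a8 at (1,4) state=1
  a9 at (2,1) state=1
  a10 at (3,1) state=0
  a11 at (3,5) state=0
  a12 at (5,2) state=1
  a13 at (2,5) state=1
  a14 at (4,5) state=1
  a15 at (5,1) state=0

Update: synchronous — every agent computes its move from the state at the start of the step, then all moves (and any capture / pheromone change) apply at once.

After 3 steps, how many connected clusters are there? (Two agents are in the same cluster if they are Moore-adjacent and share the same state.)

t=1: a0@(2,2):1 a1@(1,3):1 a2@(1,1):0 a3@(1,2):1 a4@(2,3):1 a5@(0,2):0 a6@(4,0):0 a7@(5,3):0 a8@(1,4):1 a9@(2,1):0 a10@(3,1):0 a11@(3,5):0 a12@(5,2):0 a13@(2,5):1 a14@(4,5):0 a15@(5,1):0
t=2: (unchanged — steady state)

2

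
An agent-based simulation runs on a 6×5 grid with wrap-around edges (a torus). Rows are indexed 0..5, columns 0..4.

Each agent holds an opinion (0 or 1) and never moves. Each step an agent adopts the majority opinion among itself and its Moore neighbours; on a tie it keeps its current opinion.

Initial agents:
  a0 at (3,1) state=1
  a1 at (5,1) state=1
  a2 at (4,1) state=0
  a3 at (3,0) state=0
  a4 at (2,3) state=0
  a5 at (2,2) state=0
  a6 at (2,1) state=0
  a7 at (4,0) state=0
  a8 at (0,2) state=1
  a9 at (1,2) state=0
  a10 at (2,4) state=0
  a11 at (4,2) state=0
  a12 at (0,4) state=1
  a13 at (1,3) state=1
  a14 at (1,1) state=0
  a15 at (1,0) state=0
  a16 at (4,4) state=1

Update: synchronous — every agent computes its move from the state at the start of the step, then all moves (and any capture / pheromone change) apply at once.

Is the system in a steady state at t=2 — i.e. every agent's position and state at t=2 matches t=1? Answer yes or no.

t=1: a0@(3,1):0 a1@(5,1):0 a2@(4,1):0 a3@(3,0):0 a4@(2,3):0 a5@(2,2):0 a6@(2,1):0 a7@(4,0):0 a8@(0,2):1 a9@(1,2):0 a10@(2,4):0 a11@(4,2):0 a12@(0,4):1 a13@(1,3):0 a14@(1,1):0 a15@(1,0):0 a16@(4,4):0
t=2: a0@(3,1):0 a1@(5,1):0 a2@(4,1):0 a3@(3,0):0 a4@(2,3):0 a5@(2,2):0 a6@(2,1):0 a7@(4,0):0 a8@(0,2):0 a9@(1,2):0 a10@(2,4):0 a11@(4,2):0 a12@(0,4):0 a13@(1,3):0 a14@(1,1):0 a15@(1,0):0 a16@(4,4):0

no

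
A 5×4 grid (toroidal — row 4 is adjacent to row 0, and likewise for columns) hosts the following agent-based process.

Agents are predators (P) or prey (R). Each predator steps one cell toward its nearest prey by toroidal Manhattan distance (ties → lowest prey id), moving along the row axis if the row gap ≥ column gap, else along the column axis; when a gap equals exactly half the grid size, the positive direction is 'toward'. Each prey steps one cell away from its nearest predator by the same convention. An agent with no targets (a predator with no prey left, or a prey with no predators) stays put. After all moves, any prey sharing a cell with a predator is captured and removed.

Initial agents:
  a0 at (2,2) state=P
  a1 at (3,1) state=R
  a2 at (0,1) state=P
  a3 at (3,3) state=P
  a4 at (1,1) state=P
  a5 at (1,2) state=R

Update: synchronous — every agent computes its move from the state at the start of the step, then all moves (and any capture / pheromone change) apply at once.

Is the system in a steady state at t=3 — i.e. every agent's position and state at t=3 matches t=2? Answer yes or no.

t=1: a0@(1,2):P a2@(4,1):P a3@(3,0):P a4@(1,2):P a5@(0,2):R
t=2: a0@(0,2):P a2@(0,1):P a3@(4,0):P a4@(0,2):P a5@(4,2):R
t=3: a0@(4,2):P a2@(4,1):P a3@(4,1):P a4@(4,2):P a5@(3,2):R

no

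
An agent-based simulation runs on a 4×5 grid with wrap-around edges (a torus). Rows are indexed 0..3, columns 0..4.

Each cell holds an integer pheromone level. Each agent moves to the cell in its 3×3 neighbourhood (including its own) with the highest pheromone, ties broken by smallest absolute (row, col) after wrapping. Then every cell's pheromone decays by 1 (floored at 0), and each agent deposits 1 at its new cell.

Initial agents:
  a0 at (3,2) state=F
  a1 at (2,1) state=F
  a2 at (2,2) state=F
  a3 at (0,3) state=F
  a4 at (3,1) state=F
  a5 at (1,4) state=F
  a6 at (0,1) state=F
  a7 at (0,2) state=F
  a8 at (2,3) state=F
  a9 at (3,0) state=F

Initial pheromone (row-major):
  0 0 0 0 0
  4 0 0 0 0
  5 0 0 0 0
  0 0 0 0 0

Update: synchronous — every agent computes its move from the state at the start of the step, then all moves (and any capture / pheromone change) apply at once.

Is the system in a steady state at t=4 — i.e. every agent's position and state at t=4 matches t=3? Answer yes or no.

no

t=1: a0@(0,1) a1@(2,0) a2@(1,1) a3@(0,2) a4@(2,0) a5@(2,0) a6@(1,0) a7@(0,1) a8@(1,2) a9@(2,0) | pheromone: 0 2 1 0 0 / 4 1 1 0 0 / 8 0 0 0 0 / 0 0 0 0 0
t=2: a0@(1,0) a1@(2,0) a2@(2,0) a3@(0,1) a4@(2,0) a5@(2,0) a6@(2,0) a7@(1,0) a8@(0,1) a9@(2,0) | pheromone: 0 3 0 0 0 / 5 0 0 0 0 / 13 0 0 0 0 / 0 0 0 0 0
t=3: a0@(2,0) a1@(2,0) a2@(2,0) a3@(1,0) a4@(2,0) a5@(2,0) a6@(2,0) a7@(2,0) a8@(1,0) a9@(2,0) | pheromone: 0 2 0 0 0 / 6 0 0 0 0 / 20 0 0 0 0 / 0 0 0 0 0
t=4: a0@(2,0) a1@(2,0) a2@(2,0) a3@(2,0) a4@(2,0) a5@(2,0) a6@(2,0) a7@(2,0) a8@(2,0) a9@(2,0) | pheromone: 0 1 0 0 0 / 5 0 0 0 0 / 29 0 0 0 0 / 0 0 0 0 0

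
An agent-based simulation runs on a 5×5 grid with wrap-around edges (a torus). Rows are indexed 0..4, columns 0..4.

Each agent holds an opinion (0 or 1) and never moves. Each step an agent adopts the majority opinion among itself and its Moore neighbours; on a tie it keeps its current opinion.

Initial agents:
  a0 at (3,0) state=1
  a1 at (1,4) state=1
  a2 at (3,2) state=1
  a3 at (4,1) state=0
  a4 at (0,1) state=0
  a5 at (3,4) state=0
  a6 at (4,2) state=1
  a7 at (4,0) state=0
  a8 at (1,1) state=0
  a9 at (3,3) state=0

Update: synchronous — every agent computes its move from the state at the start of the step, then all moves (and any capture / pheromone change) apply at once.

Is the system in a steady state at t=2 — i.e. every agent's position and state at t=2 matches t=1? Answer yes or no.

no

t=1: a0@(3,0):0 a1@(1,4):1 a2@(3,2):1 a3@(4,1):0 a4@(0,1):0 a5@(3,4):0 a6@(4,2):0 a7@(4,0):0 a8@(1,1):0 a9@(3,3):0
t=2: a0@(3,0):0 a1@(1,4):1 a2@(3,2):0 a3@(4,1):0 a4@(0,1):0 a5@(3,4):0 a6@(4,2):0 a7@(4,0):0 a8@(1,1):0 a9@(3,3):0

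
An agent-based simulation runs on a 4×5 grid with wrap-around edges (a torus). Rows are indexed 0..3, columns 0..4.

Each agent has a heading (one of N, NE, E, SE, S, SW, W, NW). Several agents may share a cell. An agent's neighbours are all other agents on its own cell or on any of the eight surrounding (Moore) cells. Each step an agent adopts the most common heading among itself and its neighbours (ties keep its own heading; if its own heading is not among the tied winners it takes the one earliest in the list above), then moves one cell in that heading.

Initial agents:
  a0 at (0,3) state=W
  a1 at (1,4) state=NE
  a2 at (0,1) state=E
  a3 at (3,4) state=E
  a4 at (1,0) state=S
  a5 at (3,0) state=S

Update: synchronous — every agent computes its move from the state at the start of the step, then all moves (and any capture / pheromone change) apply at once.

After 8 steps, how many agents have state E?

6

t=1: a0@(0,2):W a1@(0,0):NE a2@(1,1):S a3@(3,0):E a4@(2,0):S a5@(3,1):E
t=2: a0@(0,1):W a1@(0,1):E a2@(2,1):S a3@(3,1):E a4@(3,0):S a5@(3,2):E
t=3: a0@(0,2):E a1@(0,2):E a2@(3,1):S a3@(3,2):E a4@(0,0):S a5@(3,3):E
t=4: a0@(0,3):E a1@(0,3):E a2@(3,2):E a3@(3,3):E a4@(1,0):S a5@(3,4):E
t=5: a0@(0,4):E a1@(0,4):E a2@(3,3):E a3@(3,4):E a4@(2,0):S a5@(3,0):E
t=6: a0@(0,0):E a1@(0,0):E a2@(3,4):E a3@(3,0):E a4@(2,1):E a5@(3,1):E
t=7: a0@(0,1):E a1@(0,1):E a2@(3,0):E a3@(3,1):E a4@(2,2):E a5@(3,2):E
t=8: a0@(0,2):E a1@(0,2):E a2@(3,1):E a3@(3,2):E a4@(2,3):E a5@(3,3):E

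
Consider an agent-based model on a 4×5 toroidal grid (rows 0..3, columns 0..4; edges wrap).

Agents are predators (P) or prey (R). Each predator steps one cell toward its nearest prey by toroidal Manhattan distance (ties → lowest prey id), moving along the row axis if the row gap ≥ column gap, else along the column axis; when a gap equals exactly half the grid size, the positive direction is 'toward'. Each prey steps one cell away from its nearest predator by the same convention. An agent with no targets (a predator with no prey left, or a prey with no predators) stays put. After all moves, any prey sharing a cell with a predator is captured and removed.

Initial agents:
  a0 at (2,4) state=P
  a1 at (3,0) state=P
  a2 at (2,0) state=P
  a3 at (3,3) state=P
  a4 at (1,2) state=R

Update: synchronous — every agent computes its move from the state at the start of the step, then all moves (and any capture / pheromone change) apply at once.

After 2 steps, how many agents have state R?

t=1: a0@(2,3):P a1@(0,0):P a2@(2,1):P a3@(0,3):P a4@(1,1):R
t=2: a0@(2,2):P a1@(1,0):P a2@(1,1):P a3@(0,2):P a4@(0,1):R

1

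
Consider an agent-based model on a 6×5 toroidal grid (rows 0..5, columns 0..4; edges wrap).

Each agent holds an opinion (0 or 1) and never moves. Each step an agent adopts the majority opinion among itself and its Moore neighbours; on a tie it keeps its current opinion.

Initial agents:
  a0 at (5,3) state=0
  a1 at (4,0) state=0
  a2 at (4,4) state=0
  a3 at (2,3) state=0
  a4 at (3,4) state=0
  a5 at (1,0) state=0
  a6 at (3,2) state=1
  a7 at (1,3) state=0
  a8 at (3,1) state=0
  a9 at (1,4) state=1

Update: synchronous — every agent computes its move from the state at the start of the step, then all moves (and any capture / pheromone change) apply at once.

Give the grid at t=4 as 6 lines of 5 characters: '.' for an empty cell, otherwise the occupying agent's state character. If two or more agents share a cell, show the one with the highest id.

t=1: a0@(5,3):0 a1@(4,0):0 a2@(4,4):0 a3@(2,3):0 a4@(3,4):0 a5@(1,0):0 a6@(3,2):0 a7@(1,3):0 a8@(3,1):0 a9@(1,4):0
t=2: (unchanged — steady state)

.....
0..00
...0.
.00.0
0...0
...0.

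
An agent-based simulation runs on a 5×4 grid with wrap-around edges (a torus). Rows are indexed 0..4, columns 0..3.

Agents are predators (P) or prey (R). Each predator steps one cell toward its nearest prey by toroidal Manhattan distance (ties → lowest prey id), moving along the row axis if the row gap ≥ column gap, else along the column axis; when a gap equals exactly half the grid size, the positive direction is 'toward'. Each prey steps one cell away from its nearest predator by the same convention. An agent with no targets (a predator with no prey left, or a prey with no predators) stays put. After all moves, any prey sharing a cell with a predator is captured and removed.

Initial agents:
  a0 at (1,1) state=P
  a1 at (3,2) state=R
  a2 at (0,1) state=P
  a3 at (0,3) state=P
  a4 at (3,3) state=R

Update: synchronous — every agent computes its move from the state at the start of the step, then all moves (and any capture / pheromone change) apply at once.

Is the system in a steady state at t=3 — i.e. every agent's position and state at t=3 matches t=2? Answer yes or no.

t=1: a0@(2,1):P a1@(4,2):R a2@(4,1):P a3@(4,3):P a4@(2,3):R
t=2: a0@(2,2):P a1@(4,3):R a2@(4,2):P a3@(4,2):P
t=3: a0@(3,2):P a1@(4,0):R a2@(4,3):P a3@(4,3):P

no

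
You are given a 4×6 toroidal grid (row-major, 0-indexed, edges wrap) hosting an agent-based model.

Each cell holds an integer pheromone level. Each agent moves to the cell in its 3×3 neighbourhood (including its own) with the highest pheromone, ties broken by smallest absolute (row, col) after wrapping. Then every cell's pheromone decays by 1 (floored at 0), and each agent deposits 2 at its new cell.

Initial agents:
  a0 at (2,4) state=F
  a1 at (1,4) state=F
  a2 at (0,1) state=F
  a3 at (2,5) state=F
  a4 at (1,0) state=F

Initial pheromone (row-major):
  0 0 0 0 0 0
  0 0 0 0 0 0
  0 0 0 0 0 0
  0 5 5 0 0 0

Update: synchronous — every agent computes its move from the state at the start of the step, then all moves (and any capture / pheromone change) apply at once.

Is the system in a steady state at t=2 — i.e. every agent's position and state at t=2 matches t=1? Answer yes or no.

no

t=1: a0@(1,3) a1@(0,3) a2@(3,1) a3@(1,0) a4@(0,0) | pheromone: 2 0 0 2 0 0 / 2 0 0 2 0 0 / 0 0 0 0 0 0 / 0 6 4 0 0 0
t=2: a0@(0,3) a1@(3,2) a2@(3,1) a3@(0,0) a4@(3,1) | pheromone: 3 0 0 3 0 0 / 1 0 0 1 0 0 / 0 0 0 0 0 0 / 0 9 5 0 0 0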